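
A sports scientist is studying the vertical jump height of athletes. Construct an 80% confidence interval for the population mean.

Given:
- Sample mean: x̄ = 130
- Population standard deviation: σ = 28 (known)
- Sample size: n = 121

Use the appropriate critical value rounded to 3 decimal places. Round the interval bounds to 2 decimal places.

The population standard deviation σ is known, so use a z-interval (standard normal critical value).

For 80% confidence, z* = 1.282 (from standard normal table)

Standard error: SE = σ/√n = 28/√121 = 2.545455

Margin of error: E = z* × SE = 1.282 × 2.545455 = 3.2633

Z-interval: x̄ ± E = 130 ± 3.2633 = (126.7367, 133.2633)

Rounded to 2 decimal places:

(126.74, 133.26)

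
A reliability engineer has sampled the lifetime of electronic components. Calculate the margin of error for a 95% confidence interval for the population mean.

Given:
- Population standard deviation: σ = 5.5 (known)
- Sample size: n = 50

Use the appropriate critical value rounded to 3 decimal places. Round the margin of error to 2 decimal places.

The population standard deviation σ is known, so use the z-interval margin of error formula.

For 95% confidence, z* = 1.96 (from standard normal table)

Margin of error formula for z-interval: E = z* × σ/√n

E = 1.96 × 5.5/√50
  = 1.96 × 0.777817
  = 1.5245

Rounded to 2 decimal places:

1.52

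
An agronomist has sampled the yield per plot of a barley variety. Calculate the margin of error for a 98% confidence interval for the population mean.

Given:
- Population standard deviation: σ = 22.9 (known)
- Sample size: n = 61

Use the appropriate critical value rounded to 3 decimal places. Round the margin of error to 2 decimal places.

The population standard deviation σ is known, so use the z-interval margin of error formula.

For 98% confidence, z* = 2.326 (from standard normal table)

Margin of error formula for z-interval: E = z* × σ/√n

E = 2.326 × 22.9/√61
  = 2.326 × 2.932045
  = 6.8199

Rounded to 2 decimal places:

6.82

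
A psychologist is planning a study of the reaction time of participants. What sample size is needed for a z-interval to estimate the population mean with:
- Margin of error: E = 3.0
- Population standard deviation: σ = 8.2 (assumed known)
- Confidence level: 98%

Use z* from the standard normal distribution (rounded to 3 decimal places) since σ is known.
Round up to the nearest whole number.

Using z* since population σ is known (z-interval formula).

For 98% confidence, z* = 2.326 (from standard normal table)

Sample size formula for z-interval: n = (z*σ/E)²

n = (2.326 × 8.2 / 3.0)²
  = (6.357733)²
  = 40.4208

Round up to the nearest whole number: n = 41

41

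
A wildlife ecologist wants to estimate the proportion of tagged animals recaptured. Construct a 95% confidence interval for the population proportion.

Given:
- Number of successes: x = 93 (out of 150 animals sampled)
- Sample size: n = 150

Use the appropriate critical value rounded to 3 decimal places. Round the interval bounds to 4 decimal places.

Sample proportion: p̂ = 93/150 = 0.620000

Check conditions for normal approximation:
  np̂ = 93 ≥ 10 ✓
  n(1-p̂) = 57 ≥ 10 ✓

The sample is large enough, so use a z-interval (normal approximation) for the proportion.

For 95% confidence, z* = 1.96 (from standard normal table)

Standard error: SE = √(p̂(1-p̂)/n) = √(0.620000×0.380000/150) = 0.03963164

Margin of error: E = z* × SE = 1.96 × 0.03963164 = 0.077678

Z-interval: p̂ ± E = 0.620000 ± 0.077678 = (0.542322, 0.697678)

Rounded to 4 decimal places:

(0.5423, 0.6977)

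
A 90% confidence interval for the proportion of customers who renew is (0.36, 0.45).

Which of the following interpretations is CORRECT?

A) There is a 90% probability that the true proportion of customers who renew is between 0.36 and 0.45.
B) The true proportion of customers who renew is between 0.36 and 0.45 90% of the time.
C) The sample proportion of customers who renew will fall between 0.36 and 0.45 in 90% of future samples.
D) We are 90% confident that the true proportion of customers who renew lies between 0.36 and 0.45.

A confidence interval represents our confidence in the procedure, not a probability statement about the parameter.

Key concept: If we repeated this sampling process many times and computed a 90% CI each time, about 90% of those intervals would contain the true population parameter.

For this specific interval (0.36, 0.45):
- Midpoint (point estimate): 0.405
- Margin of error: 0.045

The correct interpretation is the one stating confidence that the true parameter lies in the interval — option D.

D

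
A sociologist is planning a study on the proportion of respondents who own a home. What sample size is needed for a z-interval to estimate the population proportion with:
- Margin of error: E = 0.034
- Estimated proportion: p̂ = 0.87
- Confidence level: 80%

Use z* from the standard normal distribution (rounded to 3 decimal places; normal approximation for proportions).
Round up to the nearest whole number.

Using z* for proportion z-interval (normal approximation).

For 80% confidence, z* = 1.282 (from standard normal table)

Sample size formula for proportion z-interval: n = z*²p̂(1-p̂)/E²

n = 1.282² × 0.87 × 0.13 / 0.034²
  = 1.643524 × 0.1131 / 0.001156
  = 160.7981

Round up to the nearest whole number: n = 161

161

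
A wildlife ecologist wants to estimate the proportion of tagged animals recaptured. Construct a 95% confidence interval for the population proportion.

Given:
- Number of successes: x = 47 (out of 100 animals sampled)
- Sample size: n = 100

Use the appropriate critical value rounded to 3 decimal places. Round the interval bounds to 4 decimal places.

Sample proportion: p̂ = 47/100 = 0.470000

Check conditions for normal approximation:
  np̂ = 47 ≥ 10 ✓
  n(1-p̂) = 53 ≥ 10 ✓

The sample is large enough, so use a z-interval (normal approximation) for the proportion.

For 95% confidence, z* = 1.96 (from standard normal table)

Standard error: SE = √(p̂(1-p̂)/n) = √(0.470000×0.530000/100) = 0.04990992

Margin of error: E = z* × SE = 1.96 × 0.04990992 = 0.097823

Z-interval: p̂ ± E = 0.470000 ± 0.097823 = (0.372177, 0.567823)

Rounded to 4 decimal places:

(0.3722, 0.5678)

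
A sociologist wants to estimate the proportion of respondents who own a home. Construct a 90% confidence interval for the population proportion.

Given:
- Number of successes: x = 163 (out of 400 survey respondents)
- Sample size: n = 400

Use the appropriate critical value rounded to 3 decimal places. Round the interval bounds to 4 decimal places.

Sample proportion: p̂ = 163/400 = 0.407500

Check conditions for normal approximation:
  np̂ = 163 ≥ 10 ✓
  n(1-p̂) = 237 ≥ 10 ✓

The sample is large enough, so use a z-interval (normal approximation) for the proportion.

For 90% confidence, z* = 1.645 (from standard normal table)

Standard error: SE = √(p̂(1-p̂)/n) = √(0.407500×0.592500/400) = 0.02456846

Margin of error: E = z* × SE = 1.645 × 0.02456846 = 0.040415

Z-interval: p̂ ± E = 0.407500 ± 0.040415 = (0.367085, 0.447915)

Rounded to 4 decimal places:

(0.3671, 0.4479)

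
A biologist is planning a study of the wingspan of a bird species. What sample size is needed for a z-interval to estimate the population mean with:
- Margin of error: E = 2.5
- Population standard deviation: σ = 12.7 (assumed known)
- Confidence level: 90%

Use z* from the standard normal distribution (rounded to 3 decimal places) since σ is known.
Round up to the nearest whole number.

Using z* since population σ is known (z-interval formula).

For 90% confidence, z* = 1.645 (from standard normal table)

Sample size formula for z-interval: n = (z*σ/E)²

n = (1.645 × 12.7 / 2.5)²
  = (8.356600)²
  = 69.8328

Round up to the nearest whole number: n = 70

70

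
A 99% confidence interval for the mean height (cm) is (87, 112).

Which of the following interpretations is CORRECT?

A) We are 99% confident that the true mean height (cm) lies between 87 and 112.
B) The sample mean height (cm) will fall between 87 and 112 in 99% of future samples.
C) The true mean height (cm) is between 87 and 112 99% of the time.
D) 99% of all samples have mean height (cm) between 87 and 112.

A confidence interval represents our confidence in the procedure, not a probability statement about the parameter.

Key concept: If we repeated this sampling process many times and computed a 99% CI each time, about 99% of those intervals would contain the true population parameter.

For this specific interval (87, 112):
- Midpoint (point estimate): 99.5
- Margin of error: 12.5

The correct interpretation is the one stating confidence that the true parameter lies in the interval — option A.

A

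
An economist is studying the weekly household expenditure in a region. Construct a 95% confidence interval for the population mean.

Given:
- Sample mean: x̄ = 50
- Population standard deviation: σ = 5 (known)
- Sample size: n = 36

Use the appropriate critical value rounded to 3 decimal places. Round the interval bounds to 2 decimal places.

The population standard deviation σ is known, so use a z-interval (standard normal critical value).

For 95% confidence, z* = 1.96 (from standard normal table)

Standard error: SE = σ/√n = 5/√36 = 0.833333

Margin of error: E = z* × SE = 1.96 × 0.833333 = 1.6333

Z-interval: x̄ ± E = 50 ± 1.6333 = (48.3667, 51.6333)

Rounded to 2 decimal places:

(48.37, 51.63)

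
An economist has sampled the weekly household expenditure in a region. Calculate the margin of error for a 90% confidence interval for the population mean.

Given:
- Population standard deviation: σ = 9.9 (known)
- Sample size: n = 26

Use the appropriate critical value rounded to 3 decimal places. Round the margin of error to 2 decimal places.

The population standard deviation σ is known, so use the z-interval margin of error formula.

For 90% confidence, z* = 1.645 (from standard normal table)

Margin of error formula for z-interval: E = z* × σ/√n

E = 1.645 × 9.9/√26
  = 1.645 × 1.941550
  = 3.1938

Rounded to 2 decimal places:

3.19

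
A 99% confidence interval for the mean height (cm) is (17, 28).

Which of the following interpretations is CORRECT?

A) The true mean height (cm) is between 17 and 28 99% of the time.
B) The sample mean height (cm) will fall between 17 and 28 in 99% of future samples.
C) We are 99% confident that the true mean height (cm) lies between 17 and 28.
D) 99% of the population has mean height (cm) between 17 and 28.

A confidence interval represents our confidence in the procedure, not a probability statement about the parameter.

Key concept: If we repeated this sampling process many times and computed a 99% CI each time, about 99% of those intervals would contain the true population parameter.

For this specific interval (17, 28):
- Midpoint (point estimate): 22.5
- Margin of error: 5.5

The correct interpretation is the one stating confidence that the true parameter lies in the interval — option C.

C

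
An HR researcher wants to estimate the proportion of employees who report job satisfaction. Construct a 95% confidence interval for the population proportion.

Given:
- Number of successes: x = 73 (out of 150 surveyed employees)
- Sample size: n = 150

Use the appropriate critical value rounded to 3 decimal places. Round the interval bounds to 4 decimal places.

Sample proportion: p̂ = 73/150 = 0.486667

Check conditions for normal approximation:
  np̂ = 73 ≥ 10 ✓
  n(1-p̂) = 77 ≥ 10 ✓

The sample is large enough, so use a z-interval (normal approximation) for the proportion.

For 95% confidence, z* = 1.96 (from standard normal table)

Standard error: SE = √(p̂(1-p̂)/n) = √(0.486667×0.513333/150) = 0.04081031

Margin of error: E = z* × SE = 1.96 × 0.04081031 = 0.079988

Z-interval: p̂ ± E = 0.486667 ± 0.079988 = (0.406678, 0.566655)

Rounded to 4 decimal places:

(0.4067, 0.5667)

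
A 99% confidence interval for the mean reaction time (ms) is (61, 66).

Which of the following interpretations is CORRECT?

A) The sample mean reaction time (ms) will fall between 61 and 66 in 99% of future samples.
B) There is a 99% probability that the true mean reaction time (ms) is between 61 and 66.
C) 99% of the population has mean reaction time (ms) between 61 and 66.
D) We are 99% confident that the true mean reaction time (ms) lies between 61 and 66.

A confidence interval represents our confidence in the procedure, not a probability statement about the parameter.

Key concept: If we repeated this sampling process many times and computed a 99% CI each time, about 99% of those intervals would contain the true population parameter.

For this specific interval (61, 66):
- Midpoint (point estimate): 63.5
- Margin of error: 2.5

The correct interpretation is the one stating confidence that the true parameter lies in the interval — option D.

D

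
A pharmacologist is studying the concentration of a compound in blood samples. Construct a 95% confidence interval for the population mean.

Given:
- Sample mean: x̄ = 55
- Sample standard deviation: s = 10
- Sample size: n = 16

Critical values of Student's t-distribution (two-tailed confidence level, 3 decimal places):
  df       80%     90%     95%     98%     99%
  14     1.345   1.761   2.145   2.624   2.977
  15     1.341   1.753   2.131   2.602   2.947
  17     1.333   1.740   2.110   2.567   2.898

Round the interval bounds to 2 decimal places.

The population standard deviation σ is unknown (only the sample standard deviation s is given), so use a t-interval with df = n - 1 = 16 - 1 = 15.

For 95% confidence with df = 15, t* = 2.131 (from t-table)

Standard error: SE = s/√n = 10/√16 = 2.500000

Margin of error: E = t* × SE = 2.131 × 2.500000 = 5.3275

T-interval: x̄ ± E = 55 ± 5.3275 = (49.6725, 60.3275)

Rounded to 2 decimal places:

(49.67, 60.33)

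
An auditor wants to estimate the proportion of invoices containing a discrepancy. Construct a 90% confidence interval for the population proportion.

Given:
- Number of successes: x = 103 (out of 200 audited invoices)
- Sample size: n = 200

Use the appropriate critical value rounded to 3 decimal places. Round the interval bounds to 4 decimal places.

Sample proportion: p̂ = 103/200 = 0.515000

Check conditions for normal approximation:
  np̂ = 103 ≥ 10 ✓
  n(1-p̂) = 97 ≥ 10 ✓

The sample is large enough, so use a z-interval (normal approximation) for the proportion.

For 90% confidence, z* = 1.645 (from standard normal table)

Standard error: SE = √(p̂(1-p̂)/n) = √(0.515000×0.485000/200) = 0.03533943

Margin of error: E = z* × SE = 1.645 × 0.03533943 = 0.058133

Z-interval: p̂ ± E = 0.515000 ± 0.058133 = (0.456867, 0.573133)

Rounded to 4 decimal places:

(0.4569, 0.5731)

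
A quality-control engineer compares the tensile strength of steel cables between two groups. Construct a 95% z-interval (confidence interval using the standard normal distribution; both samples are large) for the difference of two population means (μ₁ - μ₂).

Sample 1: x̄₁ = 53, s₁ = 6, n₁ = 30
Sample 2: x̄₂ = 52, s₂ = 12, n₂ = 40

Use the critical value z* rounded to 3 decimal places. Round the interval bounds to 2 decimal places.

Both samples are large (n₁ = 30 ≥ 30, n₂ = 40 ≥ 30), so a z-interval for the difference of means applies.

Point estimate: x̄₁ - x̄₂ = 53 - 52 = 1

Standard error: SE = √(s₁²/n₁ + s₂²/n₂)
= √(6²/30 + 12²/40)
= √(1.200000 + 3.600000)
= 2.190890

For 95% confidence, z* = 1.96 (from standard normal table)
Margin of error: E = z* × SE = 1.96 × 2.190890 = 4.2941

Z-interval: (x̄₁ - x̄₂) ± E = 1 ± 4.2941 = (-3.2941, 5.2941)

Rounded to 2 decimal places:

(-3.29, 5.29)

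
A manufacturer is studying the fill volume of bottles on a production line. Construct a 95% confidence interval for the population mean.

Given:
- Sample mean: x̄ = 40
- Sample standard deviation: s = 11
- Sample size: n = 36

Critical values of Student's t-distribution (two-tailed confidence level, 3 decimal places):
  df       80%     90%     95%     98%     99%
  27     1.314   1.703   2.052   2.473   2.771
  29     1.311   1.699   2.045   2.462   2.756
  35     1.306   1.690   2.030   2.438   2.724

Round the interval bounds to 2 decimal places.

The population standard deviation σ is unknown (only the sample standard deviation s is given), so use a t-interval with df = n - 1 = 36 - 1 = 35.

For 95% confidence with df = 35, t* = 2.030 (from t-table)

Standard error: SE = s/√n = 11/√36 = 1.833333

Margin of error: E = t* × SE = 2.030 × 1.833333 = 3.7217

T-interval: x̄ ± E = 40 ± 3.7217 = (36.2783, 43.7217)

Rounded to 2 decimal places:

(36.28, 43.72)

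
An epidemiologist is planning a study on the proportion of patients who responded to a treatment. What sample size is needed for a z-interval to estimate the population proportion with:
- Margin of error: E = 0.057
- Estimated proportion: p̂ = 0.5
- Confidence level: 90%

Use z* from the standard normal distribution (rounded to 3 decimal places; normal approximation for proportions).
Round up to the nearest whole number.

Using z* for proportion z-interval (normal approximation).

For 90% confidence, z* = 1.645 (from standard normal table)

Sample size formula for proportion z-interval: n = z*²p̂(1-p̂)/E²

n = 1.645² × 0.5 × 0.5 / 0.057²
  = 2.706025 × 0.25 / 0.003249
  = 208.2198

Round up to the nearest whole number: n = 209

209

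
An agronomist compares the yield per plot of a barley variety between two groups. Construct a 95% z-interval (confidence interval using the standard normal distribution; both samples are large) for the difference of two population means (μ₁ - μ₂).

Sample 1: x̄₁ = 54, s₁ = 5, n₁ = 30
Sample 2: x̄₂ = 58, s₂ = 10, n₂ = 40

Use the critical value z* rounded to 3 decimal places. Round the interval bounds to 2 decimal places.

Both samples are large (n₁ = 30 ≥ 30, n₂ = 40 ≥ 30), so a z-interval for the difference of means applies.

Point estimate: x̄₁ - x̄₂ = 54 - 58 = -4

Standard error: SE = √(s₁²/n₁ + s₂²/n₂)
= √(5²/30 + 10²/40)
= √(0.833333 + 2.500000)
= 1.825742

For 95% confidence, z* = 1.96 (from standard normal table)
Margin of error: E = z* × SE = 1.96 × 1.825742 = 3.5785

Z-interval: (x̄₁ - x̄₂) ± E = -4 ± 3.5785 = (-7.5785, -0.4215)

Rounded to 2 decimal places:

(-7.58, -0.42)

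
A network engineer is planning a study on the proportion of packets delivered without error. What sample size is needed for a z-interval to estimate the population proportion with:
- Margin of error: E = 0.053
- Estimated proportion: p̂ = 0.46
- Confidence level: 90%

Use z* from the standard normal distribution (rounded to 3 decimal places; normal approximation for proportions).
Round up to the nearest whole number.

Using z* for proportion z-interval (normal approximation).

For 90% confidence, z* = 1.645 (from standard normal table)

Sample size formula for proportion z-interval: n = z*²p̂(1-p̂)/E²

n = 1.645² × 0.46 × 0.54 / 0.053²
  = 2.706025 × 0.2484 / 0.002809
  = 239.2939

Round up to the nearest whole number: n = 240

240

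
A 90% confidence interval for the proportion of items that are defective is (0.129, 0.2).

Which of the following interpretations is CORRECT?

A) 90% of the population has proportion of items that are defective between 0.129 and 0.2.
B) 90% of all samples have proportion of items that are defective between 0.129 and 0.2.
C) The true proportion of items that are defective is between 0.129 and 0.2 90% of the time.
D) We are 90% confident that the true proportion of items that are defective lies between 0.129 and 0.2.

A confidence interval represents our confidence in the procedure, not a probability statement about the parameter.

Key concept: If we repeated this sampling process many times and computed a 90% CI each time, about 90% of those intervals would contain the true population parameter.

For this specific interval (0.129, 0.2):
- Midpoint (point estimate): 0.1645
- Margin of error: 0.0355

The correct interpretation is the one stating confidence that the true parameter lies in the interval — option D.

D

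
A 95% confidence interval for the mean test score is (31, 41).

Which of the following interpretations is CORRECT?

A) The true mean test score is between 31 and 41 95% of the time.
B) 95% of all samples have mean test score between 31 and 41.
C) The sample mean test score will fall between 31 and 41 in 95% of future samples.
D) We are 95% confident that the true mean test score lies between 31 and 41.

A confidence interval represents our confidence in the procedure, not a probability statement about the parameter.

Key concept: If we repeated this sampling process many times and computed a 95% CI each time, about 95% of those intervals would contain the true population parameter.

For this specific interval (31, 41):
- Midpoint (point estimate): 36
- Margin of error: 5

The correct interpretation is the one stating confidence that the true parameter lies in the interval — option D.

D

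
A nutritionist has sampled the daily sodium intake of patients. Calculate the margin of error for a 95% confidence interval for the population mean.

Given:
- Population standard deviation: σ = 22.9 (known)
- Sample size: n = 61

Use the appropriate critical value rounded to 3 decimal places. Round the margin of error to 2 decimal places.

The population standard deviation σ is known, so use the z-interval margin of error formula.

For 95% confidence, z* = 1.96 (from standard normal table)

Margin of error formula for z-interval: E = z* × σ/√n

E = 1.96 × 22.9/√61
  = 1.96 × 2.932045
  = 5.7468

Rounded to 2 decimal places:

5.75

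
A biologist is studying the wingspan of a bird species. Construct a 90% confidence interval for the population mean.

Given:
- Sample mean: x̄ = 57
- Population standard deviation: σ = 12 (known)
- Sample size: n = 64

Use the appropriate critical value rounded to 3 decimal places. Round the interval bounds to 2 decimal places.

The population standard deviation σ is known, so use a z-interval (standard normal critical value).

For 90% confidence, z* = 1.645 (from standard normal table)

Standard error: SE = σ/√n = 12/√64 = 1.500000

Margin of error: E = z* × SE = 1.645 × 1.500000 = 2.4675

Z-interval: x̄ ± E = 57 ± 2.4675 = (54.5325, 59.4675)

Rounded to 2 decimal places:

(54.53, 59.47)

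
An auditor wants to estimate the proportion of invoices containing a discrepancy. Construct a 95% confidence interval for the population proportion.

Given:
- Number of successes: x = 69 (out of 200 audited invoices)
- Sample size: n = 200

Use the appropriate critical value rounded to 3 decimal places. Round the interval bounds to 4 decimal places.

Sample proportion: p̂ = 69/200 = 0.345000

Check conditions for normal approximation:
  np̂ = 69 ≥ 10 ✓
  n(1-p̂) = 131 ≥ 10 ✓

The sample is large enough, so use a z-interval (normal approximation) for the proportion.

For 95% confidence, z* = 1.96 (from standard normal table)

Standard error: SE = √(p̂(1-p̂)/n) = √(0.345000×0.655000/200) = 0.03361361

Margin of error: E = z* × SE = 1.96 × 0.03361361 = 0.065883

Z-interval: p̂ ± E = 0.345000 ± 0.065883 = (0.279117, 0.410883)

Rounded to 4 decimal places:

(0.2791, 0.4109)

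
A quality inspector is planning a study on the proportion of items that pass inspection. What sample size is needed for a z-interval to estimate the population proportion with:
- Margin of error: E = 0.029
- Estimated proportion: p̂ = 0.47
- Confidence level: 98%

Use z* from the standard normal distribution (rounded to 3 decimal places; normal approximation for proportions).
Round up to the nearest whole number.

Using z* for proportion z-interval (normal approximation).

For 98% confidence, z* = 2.326 (from standard normal table)

Sample size formula for proportion z-interval: n = z*²p̂(1-p̂)/E²

n = 2.326² × 0.47 × 0.53 / 0.029²
  = 5.410276 × 0.2491 / 0.000841
  = 1602.4967

Round up to the nearest whole number: n = 1603

1603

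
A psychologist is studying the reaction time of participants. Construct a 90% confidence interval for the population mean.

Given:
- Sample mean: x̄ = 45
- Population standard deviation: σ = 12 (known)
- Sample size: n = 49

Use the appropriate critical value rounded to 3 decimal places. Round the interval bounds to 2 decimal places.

The population standard deviation σ is known, so use a z-interval (standard normal critical value).

For 90% confidence, z* = 1.645 (from standard normal table)

Standard error: SE = σ/√n = 12/√49 = 1.714286

Margin of error: E = z* × SE = 1.645 × 1.714286 = 2.8200

Z-interval: x̄ ± E = 45 ± 2.8200 = (42.1800, 47.8200)

Rounded to 2 decimal places:

(42.18, 47.82)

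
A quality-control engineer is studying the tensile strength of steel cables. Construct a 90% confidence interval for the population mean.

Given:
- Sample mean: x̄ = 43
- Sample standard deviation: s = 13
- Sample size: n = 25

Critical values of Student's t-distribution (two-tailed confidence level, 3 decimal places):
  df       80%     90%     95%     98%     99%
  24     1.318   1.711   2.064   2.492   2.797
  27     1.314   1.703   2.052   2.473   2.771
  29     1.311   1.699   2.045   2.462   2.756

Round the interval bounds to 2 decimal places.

The population standard deviation σ is unknown (only the sample standard deviation s is given), so use a t-interval with df = n - 1 = 25 - 1 = 24.

For 90% confidence with df = 24, t* = 1.711 (from t-table)

Standard error: SE = s/√n = 13/√25 = 2.600000

Margin of error: E = t* × SE = 1.711 × 2.600000 = 4.4486

T-interval: x̄ ± E = 43 ± 4.4486 = (38.5514, 47.4486)

Rounded to 2 decimal places:

(38.55, 47.45)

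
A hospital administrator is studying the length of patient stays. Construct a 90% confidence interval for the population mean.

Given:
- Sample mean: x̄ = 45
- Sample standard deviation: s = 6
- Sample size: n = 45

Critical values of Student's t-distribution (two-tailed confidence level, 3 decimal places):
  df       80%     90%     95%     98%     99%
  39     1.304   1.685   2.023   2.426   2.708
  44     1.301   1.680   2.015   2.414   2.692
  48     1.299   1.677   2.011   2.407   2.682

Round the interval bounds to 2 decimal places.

The population standard deviation σ is unknown (only the sample standard deviation s is given), so use a t-interval with df = n - 1 = 45 - 1 = 44.

For 90% confidence with df = 44, t* = 1.680 (from t-table)

Standard error: SE = s/√n = 6/√45 = 0.894427

Margin of error: E = t* × SE = 1.680 × 0.894427 = 1.5026

T-interval: x̄ ± E = 45 ± 1.5026 = (43.4974, 46.5026)

Rounded to 2 decimal places:

(43.50, 46.50)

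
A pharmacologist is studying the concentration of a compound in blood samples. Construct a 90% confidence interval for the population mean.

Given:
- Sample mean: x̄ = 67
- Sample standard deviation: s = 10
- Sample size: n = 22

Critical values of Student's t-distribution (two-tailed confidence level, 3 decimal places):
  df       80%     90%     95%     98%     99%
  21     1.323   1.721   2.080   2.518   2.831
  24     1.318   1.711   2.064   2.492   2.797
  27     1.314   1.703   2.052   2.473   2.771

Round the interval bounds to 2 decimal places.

The population standard deviation σ is unknown (only the sample standard deviation s is given), so use a t-interval with df = n - 1 = 22 - 1 = 21.

For 90% confidence with df = 21, t* = 1.721 (from t-table)

Standard error: SE = s/√n = 10/√22 = 2.132007

Margin of error: E = t* × SE = 1.721 × 2.132007 = 3.6692

T-interval: x̄ ± E = 67 ± 3.6692 = (63.3308, 70.6692)

Rounded to 2 decimal places:

(63.33, 70.67)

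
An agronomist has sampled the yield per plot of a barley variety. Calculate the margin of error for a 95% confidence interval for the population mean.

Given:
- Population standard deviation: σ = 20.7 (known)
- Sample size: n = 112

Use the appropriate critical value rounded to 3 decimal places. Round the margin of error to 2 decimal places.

The population standard deviation σ is known, so use the z-interval margin of error formula.

For 95% confidence, z* = 1.96 (from standard normal table)

Margin of error formula for z-interval: E = z* × σ/√n

E = 1.96 × 20.7/√112
  = 1.96 × 1.955966
  = 3.8337

Rounded to 2 decimal places:

3.83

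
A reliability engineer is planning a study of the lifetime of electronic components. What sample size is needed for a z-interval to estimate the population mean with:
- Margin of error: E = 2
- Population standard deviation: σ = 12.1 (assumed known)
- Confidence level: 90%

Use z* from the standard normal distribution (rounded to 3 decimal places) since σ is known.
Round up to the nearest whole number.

Using z* since population σ is known (z-interval formula).

For 90% confidence, z* = 1.645 (from standard normal table)

Sample size formula for z-interval: n = (z*σ/E)²

n = (1.645 × 12.1 / 2)²
  = (9.952250)²
  = 99.0473

Round up to the nearest whole number: n = 100

100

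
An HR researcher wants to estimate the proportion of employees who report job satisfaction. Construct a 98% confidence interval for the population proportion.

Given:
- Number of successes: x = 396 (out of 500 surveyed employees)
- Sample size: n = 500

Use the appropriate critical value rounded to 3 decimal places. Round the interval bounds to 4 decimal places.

Sample proportion: p̂ = 396/500 = 0.792000

Check conditions for normal approximation:
  np̂ = 396 ≥ 10 ✓
  n(1-p̂) = 104 ≥ 10 ✓

The sample is large enough, so use a z-interval (normal approximation) for the proportion.

For 98% confidence, z* = 2.326 (from standard normal table)

Standard error: SE = √(p̂(1-p̂)/n) = √(0.792000×0.208000/500) = 0.01815136

Margin of error: E = z* × SE = 2.326 × 0.01815136 = 0.042220

Z-interval: p̂ ± E = 0.792000 ± 0.042220 = (0.749780, 0.834220)

Rounded to 4 decimal places:

(0.7498, 0.8342)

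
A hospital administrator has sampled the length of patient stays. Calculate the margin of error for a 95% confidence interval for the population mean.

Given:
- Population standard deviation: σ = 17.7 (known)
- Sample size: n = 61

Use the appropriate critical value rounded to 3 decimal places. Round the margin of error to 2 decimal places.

The population standard deviation σ is known, so use the z-interval margin of error formula.

For 95% confidence, z* = 1.96 (from standard normal table)

Margin of error formula for z-interval: E = z* × σ/√n

E = 1.96 × 17.7/√61
  = 1.96 × 2.266253
  = 4.4419

Rounded to 2 decimal places:

4.44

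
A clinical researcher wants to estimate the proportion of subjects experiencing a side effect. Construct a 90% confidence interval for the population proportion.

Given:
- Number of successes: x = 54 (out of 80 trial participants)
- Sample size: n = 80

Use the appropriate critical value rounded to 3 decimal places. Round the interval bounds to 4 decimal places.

Sample proportion: p̂ = 54/80 = 0.675000

Check conditions for normal approximation:
  np̂ = 54 ≥ 10 ✓
  n(1-p̂) = 26 ≥ 10 ✓

The sample is large enough, so use a z-interval (normal approximation) for the proportion.

For 90% confidence, z* = 1.645 (from standard normal table)

Standard error: SE = √(p̂(1-p̂)/n) = √(0.675000×0.325000/80) = 0.05236590

Margin of error: E = z* × SE = 1.645 × 0.05236590 = 0.086142

Z-interval: p̂ ± E = 0.675000 ± 0.086142 = (0.588858, 0.761142)

Rounded to 4 decimal places:

(0.5889, 0.7611)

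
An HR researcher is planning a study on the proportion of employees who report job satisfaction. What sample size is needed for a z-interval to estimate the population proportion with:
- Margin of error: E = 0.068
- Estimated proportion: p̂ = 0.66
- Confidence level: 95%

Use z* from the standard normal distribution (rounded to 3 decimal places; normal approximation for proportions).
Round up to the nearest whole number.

Using z* for proportion z-interval (normal approximation).

For 95% confidence, z* = 1.96 (from standard normal table)

Sample size formula for proportion z-interval: n = z*²p̂(1-p̂)/E²

n = 1.96² × 0.66 × 0.34 / 0.068²
  = 3.8416 × 0.2244 / 0.004624
  = 186.4306

Round up to the nearest whole number: n = 187

187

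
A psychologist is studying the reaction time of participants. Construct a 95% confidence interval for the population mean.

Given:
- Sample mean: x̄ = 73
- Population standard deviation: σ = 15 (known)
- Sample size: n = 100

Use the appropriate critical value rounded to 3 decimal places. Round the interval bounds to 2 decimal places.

The population standard deviation σ is known, so use a z-interval (standard normal critical value).

For 95% confidence, z* = 1.96 (from standard normal table)

Standard error: SE = σ/√n = 15/√100 = 1.500000

Margin of error: E = z* × SE = 1.96 × 1.500000 = 2.9400

Z-interval: x̄ ± E = 73 ± 2.9400 = (70.0600, 75.9400)

Rounded to 2 decimal places:

(70.06, 75.94)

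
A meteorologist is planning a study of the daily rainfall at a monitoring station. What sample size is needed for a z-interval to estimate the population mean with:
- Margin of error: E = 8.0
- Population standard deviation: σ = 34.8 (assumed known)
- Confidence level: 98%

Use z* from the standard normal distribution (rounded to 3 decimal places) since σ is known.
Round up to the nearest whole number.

Using z* since population σ is known (z-interval formula).

For 98% confidence, z* = 2.326 (from standard normal table)

Sample size formula for z-interval: n = (z*σ/E)²

n = (2.326 × 34.8 / 8.0)²
  = (10.118100)²
  = 102.3759

Round up to the nearest whole number: n = 103

103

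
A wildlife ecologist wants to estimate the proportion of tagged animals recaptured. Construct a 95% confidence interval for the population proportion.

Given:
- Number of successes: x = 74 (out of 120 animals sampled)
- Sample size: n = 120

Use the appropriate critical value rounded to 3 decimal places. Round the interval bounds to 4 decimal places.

Sample proportion: p̂ = 74/120 = 0.616667

Check conditions for normal approximation:
  np̂ = 74 ≥ 10 ✓
  n(1-p̂) = 46 ≥ 10 ✓

The sample is large enough, so use a z-interval (normal approximation) for the proportion.

For 95% confidence, z* = 1.96 (from standard normal table)

Standard error: SE = √(p̂(1-p̂)/n) = √(0.616667×0.383333/120) = 0.04438364

Margin of error: E = z* × SE = 1.96 × 0.04438364 = 0.086992

Z-interval: p̂ ± E = 0.616667 ± 0.086992 = (0.529675, 0.703659)

Rounded to 4 decimal places:

(0.5297, 0.7037)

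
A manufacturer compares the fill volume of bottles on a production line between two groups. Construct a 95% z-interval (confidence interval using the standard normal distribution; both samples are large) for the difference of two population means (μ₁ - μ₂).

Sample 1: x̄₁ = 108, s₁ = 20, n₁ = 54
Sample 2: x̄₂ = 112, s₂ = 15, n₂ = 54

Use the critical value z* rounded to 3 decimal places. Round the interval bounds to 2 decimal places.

Both samples are large (n₁ = 54 ≥ 30, n₂ = 54 ≥ 30), so a z-interval for the difference of means applies.

Point estimate: x̄₁ - x̄₂ = 108 - 112 = -4

Standard error: SE = √(s₁²/n₁ + s₂²/n₂)
= √(20²/54 + 15²/54)
= √(7.407407 + 4.166667)
= 3.402069

For 95% confidence, z* = 1.96 (from standard normal table)
Margin of error: E = z* × SE = 1.96 × 3.402069 = 6.6681

Z-interval: (x̄₁ - x̄₂) ± E = -4 ± 6.6681 = (-10.6681, 2.6681)

Rounded to 2 decimal places:

(-10.67, 2.67)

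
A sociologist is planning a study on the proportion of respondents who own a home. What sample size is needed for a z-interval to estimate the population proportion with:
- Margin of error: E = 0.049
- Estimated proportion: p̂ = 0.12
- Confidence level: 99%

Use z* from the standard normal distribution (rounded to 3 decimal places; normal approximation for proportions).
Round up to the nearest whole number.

Using z* for proportion z-interval (normal approximation).

For 99% confidence, z* = 2.576 (from standard normal table)

Sample size formula for proportion z-interval: n = z*²p̂(1-p̂)/E²

n = 2.576² × 0.12 × 0.88 / 0.049²
  = 6.635776 × 0.1056 / 0.002401
  = 291.8525

Round up to the nearest whole number: n = 292

292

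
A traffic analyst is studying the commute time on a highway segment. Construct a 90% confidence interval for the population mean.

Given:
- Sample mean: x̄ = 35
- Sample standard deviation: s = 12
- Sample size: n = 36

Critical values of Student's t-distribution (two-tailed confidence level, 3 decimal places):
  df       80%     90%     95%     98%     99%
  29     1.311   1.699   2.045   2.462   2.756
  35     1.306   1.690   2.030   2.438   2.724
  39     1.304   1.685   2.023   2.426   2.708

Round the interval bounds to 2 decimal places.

The population standard deviation σ is unknown (only the sample standard deviation s is given), so use a t-interval with df = n - 1 = 36 - 1 = 35.

For 90% confidence with df = 35, t* = 1.690 (from t-table)

Standard error: SE = s/√n = 12/√36 = 2.000000

Margin of error: E = t* × SE = 1.690 × 2.000000 = 3.3800

T-interval: x̄ ± E = 35 ± 3.3800 = (31.6200, 38.3800)

Rounded to 2 decimal places:

(31.62, 38.38)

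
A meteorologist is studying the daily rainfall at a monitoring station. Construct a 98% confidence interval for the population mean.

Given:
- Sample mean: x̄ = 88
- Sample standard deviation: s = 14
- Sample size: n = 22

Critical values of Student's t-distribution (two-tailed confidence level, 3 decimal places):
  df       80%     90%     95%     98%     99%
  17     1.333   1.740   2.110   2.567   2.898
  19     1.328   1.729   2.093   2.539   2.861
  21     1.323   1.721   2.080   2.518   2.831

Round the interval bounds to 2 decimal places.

The population standard deviation σ is unknown (only the sample standard deviation s is given), so use a t-interval with df = n - 1 = 22 - 1 = 21.

For 98% confidence with df = 21, t* = 2.518 (from t-table)

Standard error: SE = s/√n = 14/√22 = 2.984810

Margin of error: E = t* × SE = 2.518 × 2.984810 = 7.5158

T-interval: x̄ ± E = 88 ± 7.5158 = (80.4842, 95.5158)

Rounded to 2 decimal places:

(80.48, 95.52)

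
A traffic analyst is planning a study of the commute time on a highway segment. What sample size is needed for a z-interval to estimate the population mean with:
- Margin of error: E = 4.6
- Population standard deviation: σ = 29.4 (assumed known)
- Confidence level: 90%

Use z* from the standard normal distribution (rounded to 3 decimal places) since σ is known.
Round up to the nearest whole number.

Using z* since population σ is known (z-interval formula).

For 90% confidence, z* = 1.645 (from standard normal table)

Sample size formula for z-interval: n = (z*σ/E)²

n = (1.645 × 29.4 / 4.6)²
  = (10.513696)²
  = 110.5378

Round up to the nearest whole number: n = 111

111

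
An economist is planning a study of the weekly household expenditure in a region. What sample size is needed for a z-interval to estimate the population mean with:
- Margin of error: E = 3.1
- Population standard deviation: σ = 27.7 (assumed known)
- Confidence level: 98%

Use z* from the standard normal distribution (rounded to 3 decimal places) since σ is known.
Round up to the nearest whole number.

Using z* since population σ is known (z-interval formula).

For 98% confidence, z* = 2.326 (from standard normal table)

Sample size formula for z-interval: n = (z*σ/E)²

n = (2.326 × 27.7 / 3.1)²
  = (20.783935)²
  = 431.9720

Round up to the nearest whole number: n = 432

432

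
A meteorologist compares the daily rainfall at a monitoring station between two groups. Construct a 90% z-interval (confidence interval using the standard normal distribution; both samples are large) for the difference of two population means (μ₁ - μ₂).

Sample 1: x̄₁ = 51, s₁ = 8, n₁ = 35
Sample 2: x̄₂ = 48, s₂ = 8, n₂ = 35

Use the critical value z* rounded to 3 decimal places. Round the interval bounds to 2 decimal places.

Both samples are large (n₁ = 35 ≥ 30, n₂ = 35 ≥ 30), so a z-interval for the difference of means applies.

Point estimate: x̄₁ - x̄₂ = 51 - 48 = 3

Standard error: SE = √(s₁²/n₁ + s₂²/n₂)
= √(8²/35 + 8²/35)
= √(1.828571 + 1.828571)
= 1.912366

For 90% confidence, z* = 1.645 (from standard normal table)
Margin of error: E = z* × SE = 1.645 × 1.912366 = 3.1458

Z-interval: (x̄₁ - x̄₂) ± E = 3 ± 3.1458 = (-0.1458, 6.1458)

Rounded to 2 decimal places:

(-0.15, 6.15)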